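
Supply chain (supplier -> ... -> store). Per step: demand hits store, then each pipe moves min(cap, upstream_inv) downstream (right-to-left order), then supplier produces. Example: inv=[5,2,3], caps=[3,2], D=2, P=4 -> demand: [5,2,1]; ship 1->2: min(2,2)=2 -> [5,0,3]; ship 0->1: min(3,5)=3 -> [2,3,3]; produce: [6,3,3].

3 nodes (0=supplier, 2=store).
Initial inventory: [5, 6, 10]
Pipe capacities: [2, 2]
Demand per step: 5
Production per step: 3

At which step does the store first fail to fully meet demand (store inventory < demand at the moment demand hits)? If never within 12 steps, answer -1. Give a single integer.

Step 1: demand=5,sold=5 ship[1->2]=2 ship[0->1]=2 prod=3 -> [6 6 7]
Step 2: demand=5,sold=5 ship[1->2]=2 ship[0->1]=2 prod=3 -> [7 6 4]
Step 3: demand=5,sold=4 ship[1->2]=2 ship[0->1]=2 prod=3 -> [8 6 2]
Step 4: demand=5,sold=2 ship[1->2]=2 ship[0->1]=2 prod=3 -> [9 6 2]
Step 5: demand=5,sold=2 ship[1->2]=2 ship[0->1]=2 prod=3 -> [10 6 2]
Step 6: demand=5,sold=2 ship[1->2]=2 ship[0->1]=2 prod=3 -> [11 6 2]
Step 7: demand=5,sold=2 ship[1->2]=2 ship[0->1]=2 prod=3 -> [12 6 2]
Step 8: demand=5,sold=2 ship[1->2]=2 ship[0->1]=2 prod=3 -> [13 6 2]
Step 9: demand=5,sold=2 ship[1->2]=2 ship[0->1]=2 prod=3 -> [14 6 2]
Step 10: demand=5,sold=2 ship[1->2]=2 ship[0->1]=2 prod=3 -> [15 6 2]
Step 11: demand=5,sold=2 ship[1->2]=2 ship[0->1]=2 prod=3 -> [16 6 2]
Step 12: demand=5,sold=2 ship[1->2]=2 ship[0->1]=2 prod=3 -> [17 6 2]
First stockout at step 3

3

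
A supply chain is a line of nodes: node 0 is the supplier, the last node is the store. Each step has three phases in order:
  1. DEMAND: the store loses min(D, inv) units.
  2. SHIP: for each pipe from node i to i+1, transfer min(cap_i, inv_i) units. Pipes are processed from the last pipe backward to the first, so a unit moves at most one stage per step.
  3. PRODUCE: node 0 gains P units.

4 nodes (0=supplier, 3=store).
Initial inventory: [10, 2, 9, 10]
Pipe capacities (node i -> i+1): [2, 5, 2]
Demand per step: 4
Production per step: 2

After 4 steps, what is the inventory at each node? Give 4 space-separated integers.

Step 1: demand=4,sold=4 ship[2->3]=2 ship[1->2]=2 ship[0->1]=2 prod=2 -> inv=[10 2 9 8]
Step 2: demand=4,sold=4 ship[2->3]=2 ship[1->2]=2 ship[0->1]=2 prod=2 -> inv=[10 2 9 6]
Step 3: demand=4,sold=4 ship[2->3]=2 ship[1->2]=2 ship[0->1]=2 prod=2 -> inv=[10 2 9 4]
Step 4: demand=4,sold=4 ship[2->3]=2 ship[1->2]=2 ship[0->1]=2 prod=2 -> inv=[10 2 9 2]

10 2 9 2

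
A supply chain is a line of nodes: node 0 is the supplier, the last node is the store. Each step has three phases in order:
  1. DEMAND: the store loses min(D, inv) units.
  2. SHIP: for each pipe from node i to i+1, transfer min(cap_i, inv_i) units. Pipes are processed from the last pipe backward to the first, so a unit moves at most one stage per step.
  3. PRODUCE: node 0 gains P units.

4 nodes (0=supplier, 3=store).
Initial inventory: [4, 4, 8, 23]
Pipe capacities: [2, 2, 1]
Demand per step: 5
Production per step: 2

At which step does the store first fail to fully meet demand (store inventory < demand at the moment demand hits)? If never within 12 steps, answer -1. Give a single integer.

Step 1: demand=5,sold=5 ship[2->3]=1 ship[1->2]=2 ship[0->1]=2 prod=2 -> [4 4 9 19]
Step 2: demand=5,sold=5 ship[2->3]=1 ship[1->2]=2 ship[0->1]=2 prod=2 -> [4 4 10 15]
Step 3: demand=5,sold=5 ship[2->3]=1 ship[1->2]=2 ship[0->1]=2 prod=2 -> [4 4 11 11]
Step 4: demand=5,sold=5 ship[2->3]=1 ship[1->2]=2 ship[0->1]=2 prod=2 -> [4 4 12 7]
Step 5: demand=5,sold=5 ship[2->3]=1 ship[1->2]=2 ship[0->1]=2 prod=2 -> [4 4 13 3]
Step 6: demand=5,sold=3 ship[2->3]=1 ship[1->2]=2 ship[0->1]=2 prod=2 -> [4 4 14 1]
Step 7: demand=5,sold=1 ship[2->3]=1 ship[1->2]=2 ship[0->1]=2 prod=2 -> [4 4 15 1]
Step 8: demand=5,sold=1 ship[2->3]=1 ship[1->2]=2 ship[0->1]=2 prod=2 -> [4 4 16 1]
Step 9: demand=5,sold=1 ship[2->3]=1 ship[1->2]=2 ship[0->1]=2 prod=2 -> [4 4 17 1]
Step 10: demand=5,sold=1 ship[2->3]=1 ship[1->2]=2 ship[0->1]=2 prod=2 -> [4 4 18 1]
Step 11: demand=5,sold=1 ship[2->3]=1 ship[1->2]=2 ship[0->1]=2 prod=2 -> [4 4 19 1]
Step 12: demand=5,sold=1 ship[2->3]=1 ship[1->2]=2 ship[0->1]=2 prod=2 -> [4 4 20 1]
First stockout at step 6

6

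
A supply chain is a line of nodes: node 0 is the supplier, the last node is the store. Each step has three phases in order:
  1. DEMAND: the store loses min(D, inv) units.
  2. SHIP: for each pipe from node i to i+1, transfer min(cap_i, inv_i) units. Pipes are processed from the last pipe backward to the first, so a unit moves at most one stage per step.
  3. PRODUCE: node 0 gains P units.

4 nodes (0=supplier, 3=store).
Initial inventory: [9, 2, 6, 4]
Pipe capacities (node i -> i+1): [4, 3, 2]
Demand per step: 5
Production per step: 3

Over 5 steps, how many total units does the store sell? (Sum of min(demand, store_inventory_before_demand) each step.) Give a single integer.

Step 1: sold=4 (running total=4) -> [8 4 6 2]
Step 2: sold=2 (running total=6) -> [7 5 7 2]
Step 3: sold=2 (running total=8) -> [6 6 8 2]
Step 4: sold=2 (running total=10) -> [5 7 9 2]
Step 5: sold=2 (running total=12) -> [4 8 10 2]

Answer: 12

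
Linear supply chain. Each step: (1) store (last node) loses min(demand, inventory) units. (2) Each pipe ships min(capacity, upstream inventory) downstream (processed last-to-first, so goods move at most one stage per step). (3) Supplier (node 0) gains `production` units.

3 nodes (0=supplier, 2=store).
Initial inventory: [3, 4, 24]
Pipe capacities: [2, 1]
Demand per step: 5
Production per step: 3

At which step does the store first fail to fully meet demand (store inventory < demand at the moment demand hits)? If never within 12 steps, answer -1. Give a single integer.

Step 1: demand=5,sold=5 ship[1->2]=1 ship[0->1]=2 prod=3 -> [4 5 20]
Step 2: demand=5,sold=5 ship[1->2]=1 ship[0->1]=2 prod=3 -> [5 6 16]
Step 3: demand=5,sold=5 ship[1->2]=1 ship[0->1]=2 prod=3 -> [6 7 12]
Step 4: demand=5,sold=5 ship[1->2]=1 ship[0->1]=2 prod=3 -> [7 8 8]
Step 5: demand=5,sold=5 ship[1->2]=1 ship[0->1]=2 prod=3 -> [8 9 4]
Step 6: demand=5,sold=4 ship[1->2]=1 ship[0->1]=2 prod=3 -> [9 10 1]
Step 7: demand=5,sold=1 ship[1->2]=1 ship[0->1]=2 prod=3 -> [10 11 1]
Step 8: demand=5,sold=1 ship[1->2]=1 ship[0->1]=2 prod=3 -> [11 12 1]
Step 9: demand=5,sold=1 ship[1->2]=1 ship[0->1]=2 prod=3 -> [12 13 1]
Step 10: demand=5,sold=1 ship[1->2]=1 ship[0->1]=2 prod=3 -> [13 14 1]
Step 11: demand=5,sold=1 ship[1->2]=1 ship[0->1]=2 prod=3 -> [14 15 1]
Step 12: demand=5,sold=1 ship[1->2]=1 ship[0->1]=2 prod=3 -> [15 16 1]
First stockout at step 6

6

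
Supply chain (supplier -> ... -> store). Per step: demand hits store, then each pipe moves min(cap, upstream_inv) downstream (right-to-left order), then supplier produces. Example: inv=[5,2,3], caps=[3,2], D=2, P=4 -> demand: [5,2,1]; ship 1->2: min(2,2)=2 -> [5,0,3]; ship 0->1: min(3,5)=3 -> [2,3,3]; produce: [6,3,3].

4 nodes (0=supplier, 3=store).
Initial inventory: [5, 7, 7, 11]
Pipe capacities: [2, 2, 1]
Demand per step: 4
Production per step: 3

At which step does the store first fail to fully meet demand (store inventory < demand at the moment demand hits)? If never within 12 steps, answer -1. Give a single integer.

Step 1: demand=4,sold=4 ship[2->3]=1 ship[1->2]=2 ship[0->1]=2 prod=3 -> [6 7 8 8]
Step 2: demand=4,sold=4 ship[2->3]=1 ship[1->2]=2 ship[0->1]=2 prod=3 -> [7 7 9 5]
Step 3: demand=4,sold=4 ship[2->3]=1 ship[1->2]=2 ship[0->1]=2 prod=3 -> [8 7 10 2]
Step 4: demand=4,sold=2 ship[2->3]=1 ship[1->2]=2 ship[0->1]=2 prod=3 -> [9 7 11 1]
Step 5: demand=4,sold=1 ship[2->3]=1 ship[1->2]=2 ship[0->1]=2 prod=3 -> [10 7 12 1]
Step 6: demand=4,sold=1 ship[2->3]=1 ship[1->2]=2 ship[0->1]=2 prod=3 -> [11 7 13 1]
Step 7: demand=4,sold=1 ship[2->3]=1 ship[1->2]=2 ship[0->1]=2 prod=3 -> [12 7 14 1]
Step 8: demand=4,sold=1 ship[2->3]=1 ship[1->2]=2 ship[0->1]=2 prod=3 -> [13 7 15 1]
Step 9: demand=4,sold=1 ship[2->3]=1 ship[1->2]=2 ship[0->1]=2 prod=3 -> [14 7 16 1]
Step 10: demand=4,sold=1 ship[2->3]=1 ship[1->2]=2 ship[0->1]=2 prod=3 -> [15 7 17 1]
Step 11: demand=4,sold=1 ship[2->3]=1 ship[1->2]=2 ship[0->1]=2 prod=3 -> [16 7 18 1]
Step 12: demand=4,sold=1 ship[2->3]=1 ship[1->2]=2 ship[0->1]=2 prod=3 -> [17 7 19 1]
First stockout at step 4

4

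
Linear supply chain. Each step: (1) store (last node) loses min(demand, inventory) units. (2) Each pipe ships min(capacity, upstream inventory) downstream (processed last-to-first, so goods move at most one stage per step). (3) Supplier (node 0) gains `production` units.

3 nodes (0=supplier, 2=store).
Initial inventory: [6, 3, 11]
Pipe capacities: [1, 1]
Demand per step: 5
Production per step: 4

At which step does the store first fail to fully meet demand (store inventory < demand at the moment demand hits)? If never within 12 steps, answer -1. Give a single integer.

Step 1: demand=5,sold=5 ship[1->2]=1 ship[0->1]=1 prod=4 -> [9 3 7]
Step 2: demand=5,sold=5 ship[1->2]=1 ship[0->1]=1 prod=4 -> [12 3 3]
Step 3: demand=5,sold=3 ship[1->2]=1 ship[0->1]=1 prod=4 -> [15 3 1]
Step 4: demand=5,sold=1 ship[1->2]=1 ship[0->1]=1 prod=4 -> [18 3 1]
Step 5: demand=5,sold=1 ship[1->2]=1 ship[0->1]=1 prod=4 -> [21 3 1]
Step 6: demand=5,sold=1 ship[1->2]=1 ship[0->1]=1 prod=4 -> [24 3 1]
Step 7: demand=5,sold=1 ship[1->2]=1 ship[0->1]=1 prod=4 -> [27 3 1]
Step 8: demand=5,sold=1 ship[1->2]=1 ship[0->1]=1 prod=4 -> [30 3 1]
Step 9: demand=5,sold=1 ship[1->2]=1 ship[0->1]=1 prod=4 -> [33 3 1]
Step 10: demand=5,sold=1 ship[1->2]=1 ship[0->1]=1 prod=4 -> [36 3 1]
Step 11: demand=5,sold=1 ship[1->2]=1 ship[0->1]=1 prod=4 -> [39 3 1]
Step 12: demand=5,sold=1 ship[1->2]=1 ship[0->1]=1 prod=4 -> [42 3 1]
First stockout at step 3

3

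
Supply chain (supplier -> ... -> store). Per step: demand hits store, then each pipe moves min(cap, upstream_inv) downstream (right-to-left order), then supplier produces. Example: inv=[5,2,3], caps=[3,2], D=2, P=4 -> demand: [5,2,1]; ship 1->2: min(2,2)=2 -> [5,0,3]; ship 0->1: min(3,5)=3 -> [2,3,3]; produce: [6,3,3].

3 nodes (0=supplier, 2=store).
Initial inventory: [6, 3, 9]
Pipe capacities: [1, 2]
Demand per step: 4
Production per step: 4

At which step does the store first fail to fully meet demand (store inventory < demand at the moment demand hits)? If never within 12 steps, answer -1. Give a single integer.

Step 1: demand=4,sold=4 ship[1->2]=2 ship[0->1]=1 prod=4 -> [9 2 7]
Step 2: demand=4,sold=4 ship[1->2]=2 ship[0->1]=1 prod=4 -> [12 1 5]
Step 3: demand=4,sold=4 ship[1->2]=1 ship[0->1]=1 prod=4 -> [15 1 2]
Step 4: demand=4,sold=2 ship[1->2]=1 ship[0->1]=1 prod=4 -> [18 1 1]
Step 5: demand=4,sold=1 ship[1->2]=1 ship[0->1]=1 prod=4 -> [21 1 1]
Step 6: demand=4,sold=1 ship[1->2]=1 ship[0->1]=1 prod=4 -> [24 1 1]
Step 7: demand=4,sold=1 ship[1->2]=1 ship[0->1]=1 prod=4 -> [27 1 1]
Step 8: demand=4,sold=1 ship[1->2]=1 ship[0->1]=1 prod=4 -> [30 1 1]
Step 9: demand=4,sold=1 ship[1->2]=1 ship[0->1]=1 prod=4 -> [33 1 1]
Step 10: demand=4,sold=1 ship[1->2]=1 ship[0->1]=1 prod=4 -> [36 1 1]
Step 11: demand=4,sold=1 ship[1->2]=1 ship[0->1]=1 prod=4 -> [39 1 1]
Step 12: demand=4,sold=1 ship[1->2]=1 ship[0->1]=1 prod=4 -> [42 1 1]
First stockout at step 4

4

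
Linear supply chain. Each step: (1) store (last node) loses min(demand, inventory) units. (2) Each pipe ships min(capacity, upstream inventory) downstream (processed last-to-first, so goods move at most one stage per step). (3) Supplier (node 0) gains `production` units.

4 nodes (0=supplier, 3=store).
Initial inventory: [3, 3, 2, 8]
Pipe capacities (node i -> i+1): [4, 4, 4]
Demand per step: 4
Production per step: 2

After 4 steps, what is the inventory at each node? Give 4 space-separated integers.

Step 1: demand=4,sold=4 ship[2->3]=2 ship[1->2]=3 ship[0->1]=3 prod=2 -> inv=[2 3 3 6]
Step 2: demand=4,sold=4 ship[2->3]=3 ship[1->2]=3 ship[0->1]=2 prod=2 -> inv=[2 2 3 5]
Step 3: demand=4,sold=4 ship[2->3]=3 ship[1->2]=2 ship[0->1]=2 prod=2 -> inv=[2 2 2 4]
Step 4: demand=4,sold=4 ship[2->3]=2 ship[1->2]=2 ship[0->1]=2 prod=2 -> inv=[2 2 2 2]

2 2 2 2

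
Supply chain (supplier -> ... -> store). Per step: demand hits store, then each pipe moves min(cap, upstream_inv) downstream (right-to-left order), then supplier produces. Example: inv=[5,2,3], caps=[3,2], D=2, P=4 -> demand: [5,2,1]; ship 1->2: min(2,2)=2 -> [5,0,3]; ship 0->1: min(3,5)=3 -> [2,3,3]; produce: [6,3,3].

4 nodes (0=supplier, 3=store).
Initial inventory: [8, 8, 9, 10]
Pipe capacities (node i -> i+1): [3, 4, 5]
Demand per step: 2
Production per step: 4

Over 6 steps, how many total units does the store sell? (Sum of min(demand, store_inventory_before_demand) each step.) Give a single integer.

Answer: 12

Derivation:
Step 1: sold=2 (running total=2) -> [9 7 8 13]
Step 2: sold=2 (running total=4) -> [10 6 7 16]
Step 3: sold=2 (running total=6) -> [11 5 6 19]
Step 4: sold=2 (running total=8) -> [12 4 5 22]
Step 5: sold=2 (running total=10) -> [13 3 4 25]
Step 6: sold=2 (running total=12) -> [14 3 3 27]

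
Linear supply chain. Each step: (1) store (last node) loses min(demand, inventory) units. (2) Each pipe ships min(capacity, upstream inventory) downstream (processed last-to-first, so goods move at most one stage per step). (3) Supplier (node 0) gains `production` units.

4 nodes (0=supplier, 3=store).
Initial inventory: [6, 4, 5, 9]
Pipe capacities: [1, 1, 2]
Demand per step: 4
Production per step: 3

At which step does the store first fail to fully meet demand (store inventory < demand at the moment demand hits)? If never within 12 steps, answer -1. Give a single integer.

Step 1: demand=4,sold=4 ship[2->3]=2 ship[1->2]=1 ship[0->1]=1 prod=3 -> [8 4 4 7]
Step 2: demand=4,sold=4 ship[2->3]=2 ship[1->2]=1 ship[0->1]=1 prod=3 -> [10 4 3 5]
Step 3: demand=4,sold=4 ship[2->3]=2 ship[1->2]=1 ship[0->1]=1 prod=3 -> [12 4 2 3]
Step 4: demand=4,sold=3 ship[2->3]=2 ship[1->2]=1 ship[0->1]=1 prod=3 -> [14 4 1 2]
Step 5: demand=4,sold=2 ship[2->3]=1 ship[1->2]=1 ship[0->1]=1 prod=3 -> [16 4 1 1]
Step 6: demand=4,sold=1 ship[2->3]=1 ship[1->2]=1 ship[0->1]=1 prod=3 -> [18 4 1 1]
Step 7: demand=4,sold=1 ship[2->3]=1 ship[1->2]=1 ship[0->1]=1 prod=3 -> [20 4 1 1]
Step 8: demand=4,sold=1 ship[2->3]=1 ship[1->2]=1 ship[0->1]=1 prod=3 -> [22 4 1 1]
Step 9: demand=4,sold=1 ship[2->3]=1 ship[1->2]=1 ship[0->1]=1 prod=3 -> [24 4 1 1]
Step 10: demand=4,sold=1 ship[2->3]=1 ship[1->2]=1 ship[0->1]=1 prod=3 -> [26 4 1 1]
Step 11: demand=4,sold=1 ship[2->3]=1 ship[1->2]=1 ship[0->1]=1 prod=3 -> [28 4 1 1]
Step 12: demand=4,sold=1 ship[2->3]=1 ship[1->2]=1 ship[0->1]=1 prod=3 -> [30 4 1 1]
First stockout at step 4

4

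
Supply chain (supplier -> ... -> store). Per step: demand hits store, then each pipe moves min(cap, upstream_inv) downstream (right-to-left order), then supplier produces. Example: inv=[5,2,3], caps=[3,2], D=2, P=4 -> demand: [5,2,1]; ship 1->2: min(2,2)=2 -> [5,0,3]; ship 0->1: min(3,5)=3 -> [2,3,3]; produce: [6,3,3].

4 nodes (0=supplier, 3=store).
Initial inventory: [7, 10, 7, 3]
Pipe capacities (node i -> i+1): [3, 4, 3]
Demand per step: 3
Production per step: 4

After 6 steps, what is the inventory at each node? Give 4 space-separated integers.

Step 1: demand=3,sold=3 ship[2->3]=3 ship[1->2]=4 ship[0->1]=3 prod=4 -> inv=[8 9 8 3]
Step 2: demand=3,sold=3 ship[2->3]=3 ship[1->2]=4 ship[0->1]=3 prod=4 -> inv=[9 8 9 3]
Step 3: demand=3,sold=3 ship[2->3]=3 ship[1->2]=4 ship[0->1]=3 prod=4 -> inv=[10 7 10 3]
Step 4: demand=3,sold=3 ship[2->3]=3 ship[1->2]=4 ship[0->1]=3 prod=4 -> inv=[11 6 11 3]
Step 5: demand=3,sold=3 ship[2->3]=3 ship[1->2]=4 ship[0->1]=3 prod=4 -> inv=[12 5 12 3]
Step 6: demand=3,sold=3 ship[2->3]=3 ship[1->2]=4 ship[0->1]=3 prod=4 -> inv=[13 4 13 3]

13 4 13 3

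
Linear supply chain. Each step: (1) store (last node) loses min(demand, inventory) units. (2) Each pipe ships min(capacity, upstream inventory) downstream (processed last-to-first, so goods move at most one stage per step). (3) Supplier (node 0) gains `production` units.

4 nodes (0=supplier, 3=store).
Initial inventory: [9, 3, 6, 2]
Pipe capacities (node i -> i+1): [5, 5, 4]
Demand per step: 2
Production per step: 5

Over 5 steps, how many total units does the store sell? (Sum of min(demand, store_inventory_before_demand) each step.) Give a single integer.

Answer: 10

Derivation:
Step 1: sold=2 (running total=2) -> [9 5 5 4]
Step 2: sold=2 (running total=4) -> [9 5 6 6]
Step 3: sold=2 (running total=6) -> [9 5 7 8]
Step 4: sold=2 (running total=8) -> [9 5 8 10]
Step 5: sold=2 (running total=10) -> [9 5 9 12]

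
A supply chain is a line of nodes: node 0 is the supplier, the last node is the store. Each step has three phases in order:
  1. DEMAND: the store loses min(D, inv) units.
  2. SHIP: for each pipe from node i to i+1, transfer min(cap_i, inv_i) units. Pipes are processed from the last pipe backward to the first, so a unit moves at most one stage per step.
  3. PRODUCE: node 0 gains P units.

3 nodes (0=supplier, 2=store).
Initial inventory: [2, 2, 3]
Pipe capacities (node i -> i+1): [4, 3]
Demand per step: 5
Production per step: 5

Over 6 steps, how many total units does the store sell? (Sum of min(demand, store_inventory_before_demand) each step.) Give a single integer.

Step 1: sold=3 (running total=3) -> [5 2 2]
Step 2: sold=2 (running total=5) -> [6 4 2]
Step 3: sold=2 (running total=7) -> [7 5 3]
Step 4: sold=3 (running total=10) -> [8 6 3]
Step 5: sold=3 (running total=13) -> [9 7 3]
Step 6: sold=3 (running total=16) -> [10 8 3]

Answer: 16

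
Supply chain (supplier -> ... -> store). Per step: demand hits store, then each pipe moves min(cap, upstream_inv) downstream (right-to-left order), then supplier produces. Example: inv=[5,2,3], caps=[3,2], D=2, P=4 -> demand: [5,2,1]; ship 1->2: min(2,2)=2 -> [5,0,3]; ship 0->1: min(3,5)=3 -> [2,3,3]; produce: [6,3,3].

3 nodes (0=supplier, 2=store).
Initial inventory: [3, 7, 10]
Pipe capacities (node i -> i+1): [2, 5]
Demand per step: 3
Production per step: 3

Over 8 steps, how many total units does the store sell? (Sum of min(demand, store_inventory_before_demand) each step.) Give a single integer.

Step 1: sold=3 (running total=3) -> [4 4 12]
Step 2: sold=3 (running total=6) -> [5 2 13]
Step 3: sold=3 (running total=9) -> [6 2 12]
Step 4: sold=3 (running total=12) -> [7 2 11]
Step 5: sold=3 (running total=15) -> [8 2 10]
Step 6: sold=3 (running total=18) -> [9 2 9]
Step 7: sold=3 (running total=21) -> [10 2 8]
Step 8: sold=3 (running total=24) -> [11 2 7]

Answer: 24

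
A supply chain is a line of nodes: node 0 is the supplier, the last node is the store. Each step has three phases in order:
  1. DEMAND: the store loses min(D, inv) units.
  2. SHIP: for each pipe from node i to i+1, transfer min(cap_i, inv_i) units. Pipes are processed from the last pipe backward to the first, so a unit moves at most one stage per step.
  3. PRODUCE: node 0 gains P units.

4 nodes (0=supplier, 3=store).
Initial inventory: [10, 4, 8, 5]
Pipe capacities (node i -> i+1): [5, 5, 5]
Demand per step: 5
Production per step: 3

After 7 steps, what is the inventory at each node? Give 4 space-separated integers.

Step 1: demand=5,sold=5 ship[2->3]=5 ship[1->2]=4 ship[0->1]=5 prod=3 -> inv=[8 5 7 5]
Step 2: demand=5,sold=5 ship[2->3]=5 ship[1->2]=5 ship[0->1]=5 prod=3 -> inv=[6 5 7 5]
Step 3: demand=5,sold=5 ship[2->3]=5 ship[1->2]=5 ship[0->1]=5 prod=3 -> inv=[4 5 7 5]
Step 4: demand=5,sold=5 ship[2->3]=5 ship[1->2]=5 ship[0->1]=4 prod=3 -> inv=[3 4 7 5]
Step 5: demand=5,sold=5 ship[2->3]=5 ship[1->2]=4 ship[0->1]=3 prod=3 -> inv=[3 3 6 5]
Step 6: demand=5,sold=5 ship[2->3]=5 ship[1->2]=3 ship[0->1]=3 prod=3 -> inv=[3 3 4 5]
Step 7: demand=5,sold=5 ship[2->3]=4 ship[1->2]=3 ship[0->1]=3 prod=3 -> inv=[3 3 3 4]

3 3 3 4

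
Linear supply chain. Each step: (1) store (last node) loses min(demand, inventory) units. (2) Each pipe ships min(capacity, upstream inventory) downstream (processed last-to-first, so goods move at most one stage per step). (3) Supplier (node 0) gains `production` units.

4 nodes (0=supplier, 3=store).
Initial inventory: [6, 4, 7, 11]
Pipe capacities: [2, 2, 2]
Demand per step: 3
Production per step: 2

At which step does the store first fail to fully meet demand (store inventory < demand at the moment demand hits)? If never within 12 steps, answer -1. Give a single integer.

Step 1: demand=3,sold=3 ship[2->3]=2 ship[1->2]=2 ship[0->1]=2 prod=2 -> [6 4 7 10]
Step 2: demand=3,sold=3 ship[2->3]=2 ship[1->2]=2 ship[0->1]=2 prod=2 -> [6 4 7 9]
Step 3: demand=3,sold=3 ship[2->3]=2 ship[1->2]=2 ship[0->1]=2 prod=2 -> [6 4 7 8]
Step 4: demand=3,sold=3 ship[2->3]=2 ship[1->2]=2 ship[0->1]=2 prod=2 -> [6 4 7 7]
Step 5: demand=3,sold=3 ship[2->3]=2 ship[1->2]=2 ship[0->1]=2 prod=2 -> [6 4 7 6]
Step 6: demand=3,sold=3 ship[2->3]=2 ship[1->2]=2 ship[0->1]=2 prod=2 -> [6 4 7 5]
Step 7: demand=3,sold=3 ship[2->3]=2 ship[1->2]=2 ship[0->1]=2 prod=2 -> [6 4 7 4]
Step 8: demand=3,sold=3 ship[2->3]=2 ship[1->2]=2 ship[0->1]=2 prod=2 -> [6 4 7 3]
Step 9: demand=3,sold=3 ship[2->3]=2 ship[1->2]=2 ship[0->1]=2 prod=2 -> [6 4 7 2]
Step 10: demand=3,sold=2 ship[2->3]=2 ship[1->2]=2 ship[0->1]=2 prod=2 -> [6 4 7 2]
Step 11: demand=3,sold=2 ship[2->3]=2 ship[1->2]=2 ship[0->1]=2 prod=2 -> [6 4 7 2]
Step 12: demand=3,sold=2 ship[2->3]=2 ship[1->2]=2 ship[0->1]=2 prod=2 -> [6 4 7 2]
First stockout at step 10

10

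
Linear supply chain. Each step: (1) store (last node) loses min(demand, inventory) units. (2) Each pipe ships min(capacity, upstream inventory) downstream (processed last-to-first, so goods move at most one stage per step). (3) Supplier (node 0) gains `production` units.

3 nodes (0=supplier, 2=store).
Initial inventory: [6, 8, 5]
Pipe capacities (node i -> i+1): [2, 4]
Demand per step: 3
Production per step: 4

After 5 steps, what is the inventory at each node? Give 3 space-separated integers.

Step 1: demand=3,sold=3 ship[1->2]=4 ship[0->1]=2 prod=4 -> inv=[8 6 6]
Step 2: demand=3,sold=3 ship[1->2]=4 ship[0->1]=2 prod=4 -> inv=[10 4 7]
Step 3: demand=3,sold=3 ship[1->2]=4 ship[0->1]=2 prod=4 -> inv=[12 2 8]
Step 4: demand=3,sold=3 ship[1->2]=2 ship[0->1]=2 prod=4 -> inv=[14 2 7]
Step 5: demand=3,sold=3 ship[1->2]=2 ship[0->1]=2 prod=4 -> inv=[16 2 6]

16 2 6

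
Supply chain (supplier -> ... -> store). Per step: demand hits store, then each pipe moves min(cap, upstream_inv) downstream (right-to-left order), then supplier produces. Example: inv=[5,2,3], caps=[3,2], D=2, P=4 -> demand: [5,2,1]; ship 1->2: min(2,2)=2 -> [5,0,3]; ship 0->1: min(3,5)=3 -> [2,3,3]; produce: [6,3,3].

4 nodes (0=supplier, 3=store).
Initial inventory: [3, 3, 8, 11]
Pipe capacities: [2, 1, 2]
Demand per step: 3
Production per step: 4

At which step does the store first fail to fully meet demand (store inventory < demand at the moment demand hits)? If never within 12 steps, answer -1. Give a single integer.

Step 1: demand=3,sold=3 ship[2->3]=2 ship[1->2]=1 ship[0->1]=2 prod=4 -> [5 4 7 10]
Step 2: demand=3,sold=3 ship[2->3]=2 ship[1->2]=1 ship[0->1]=2 prod=4 -> [7 5 6 9]
Step 3: demand=3,sold=3 ship[2->3]=2 ship[1->2]=1 ship[0->1]=2 prod=4 -> [9 6 5 8]
Step 4: demand=3,sold=3 ship[2->3]=2 ship[1->2]=1 ship[0->1]=2 prod=4 -> [11 7 4 7]
Step 5: demand=3,sold=3 ship[2->3]=2 ship[1->2]=1 ship[0->1]=2 prod=4 -> [13 8 3 6]
Step 6: demand=3,sold=3 ship[2->3]=2 ship[1->2]=1 ship[0->1]=2 prod=4 -> [15 9 2 5]
Step 7: demand=3,sold=3 ship[2->3]=2 ship[1->2]=1 ship[0->1]=2 prod=4 -> [17 10 1 4]
Step 8: demand=3,sold=3 ship[2->3]=1 ship[1->2]=1 ship[0->1]=2 prod=4 -> [19 11 1 2]
Step 9: demand=3,sold=2 ship[2->3]=1 ship[1->2]=1 ship[0->1]=2 prod=4 -> [21 12 1 1]
Step 10: demand=3,sold=1 ship[2->3]=1 ship[1->2]=1 ship[0->1]=2 prod=4 -> [23 13 1 1]
Step 11: demand=3,sold=1 ship[2->3]=1 ship[1->2]=1 ship[0->1]=2 prod=4 -> [25 14 1 1]
Step 12: demand=3,sold=1 ship[2->3]=1 ship[1->2]=1 ship[0->1]=2 prod=4 -> [27 15 1 1]
First stockout at step 9

9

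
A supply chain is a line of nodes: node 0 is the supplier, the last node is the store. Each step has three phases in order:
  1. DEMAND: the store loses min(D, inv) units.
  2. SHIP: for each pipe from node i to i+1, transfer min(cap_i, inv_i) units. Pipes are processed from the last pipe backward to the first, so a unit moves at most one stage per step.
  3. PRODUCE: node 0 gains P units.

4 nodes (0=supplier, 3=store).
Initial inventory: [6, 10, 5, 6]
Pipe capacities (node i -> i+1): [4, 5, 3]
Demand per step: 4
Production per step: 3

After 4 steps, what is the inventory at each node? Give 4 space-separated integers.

Step 1: demand=4,sold=4 ship[2->3]=3 ship[1->2]=5 ship[0->1]=4 prod=3 -> inv=[5 9 7 5]
Step 2: demand=4,sold=4 ship[2->3]=3 ship[1->2]=5 ship[0->1]=4 prod=3 -> inv=[4 8 9 4]
Step 3: demand=4,sold=4 ship[2->3]=3 ship[1->2]=5 ship[0->1]=4 prod=3 -> inv=[3 7 11 3]
Step 4: demand=4,sold=3 ship[2->3]=3 ship[1->2]=5 ship[0->1]=3 prod=3 -> inv=[3 5 13 3]

3 5 13 3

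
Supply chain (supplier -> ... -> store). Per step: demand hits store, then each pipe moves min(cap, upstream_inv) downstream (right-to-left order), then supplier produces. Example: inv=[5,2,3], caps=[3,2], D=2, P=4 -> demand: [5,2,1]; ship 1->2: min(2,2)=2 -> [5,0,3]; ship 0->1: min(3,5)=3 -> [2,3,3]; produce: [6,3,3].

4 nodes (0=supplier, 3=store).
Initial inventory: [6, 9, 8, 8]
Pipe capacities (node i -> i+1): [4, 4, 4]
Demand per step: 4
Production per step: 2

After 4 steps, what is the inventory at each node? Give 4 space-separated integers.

Step 1: demand=4,sold=4 ship[2->3]=4 ship[1->2]=4 ship[0->1]=4 prod=2 -> inv=[4 9 8 8]
Step 2: demand=4,sold=4 ship[2->3]=4 ship[1->2]=4 ship[0->1]=4 prod=2 -> inv=[2 9 8 8]
Step 3: demand=4,sold=4 ship[2->3]=4 ship[1->2]=4 ship[0->1]=2 prod=2 -> inv=[2 7 8 8]
Step 4: demand=4,sold=4 ship[2->3]=4 ship[1->2]=4 ship[0->1]=2 prod=2 -> inv=[2 5 8 8]

2 5 8 8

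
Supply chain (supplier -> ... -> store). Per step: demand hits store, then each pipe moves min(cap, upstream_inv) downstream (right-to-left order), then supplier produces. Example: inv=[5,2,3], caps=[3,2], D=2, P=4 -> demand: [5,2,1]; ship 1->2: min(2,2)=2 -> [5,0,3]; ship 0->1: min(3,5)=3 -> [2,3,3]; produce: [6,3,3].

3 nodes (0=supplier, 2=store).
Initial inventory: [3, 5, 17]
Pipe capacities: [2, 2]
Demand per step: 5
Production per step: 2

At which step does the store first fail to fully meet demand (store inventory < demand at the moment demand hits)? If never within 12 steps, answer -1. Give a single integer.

Step 1: demand=5,sold=5 ship[1->2]=2 ship[0->1]=2 prod=2 -> [3 5 14]
Step 2: demand=5,sold=5 ship[1->2]=2 ship[0->1]=2 prod=2 -> [3 5 11]
Step 3: demand=5,sold=5 ship[1->2]=2 ship[0->1]=2 prod=2 -> [3 5 8]
Step 4: demand=5,sold=5 ship[1->2]=2 ship[0->1]=2 prod=2 -> [3 5 5]
Step 5: demand=5,sold=5 ship[1->2]=2 ship[0->1]=2 prod=2 -> [3 5 2]
Step 6: demand=5,sold=2 ship[1->2]=2 ship[0->1]=2 prod=2 -> [3 5 2]
Step 7: demand=5,sold=2 ship[1->2]=2 ship[0->1]=2 prod=2 -> [3 5 2]
Step 8: demand=5,sold=2 ship[1->2]=2 ship[0->1]=2 prod=2 -> [3 5 2]
Step 9: demand=5,sold=2 ship[1->2]=2 ship[0->1]=2 prod=2 -> [3 5 2]
Step 10: demand=5,sold=2 ship[1->2]=2 ship[0->1]=2 prod=2 -> [3 5 2]
Step 11: demand=5,sold=2 ship[1->2]=2 ship[0->1]=2 prod=2 -> [3 5 2]
Step 12: demand=5,sold=2 ship[1->2]=2 ship[0->1]=2 prod=2 -> [3 5 2]
First stockout at step 6

6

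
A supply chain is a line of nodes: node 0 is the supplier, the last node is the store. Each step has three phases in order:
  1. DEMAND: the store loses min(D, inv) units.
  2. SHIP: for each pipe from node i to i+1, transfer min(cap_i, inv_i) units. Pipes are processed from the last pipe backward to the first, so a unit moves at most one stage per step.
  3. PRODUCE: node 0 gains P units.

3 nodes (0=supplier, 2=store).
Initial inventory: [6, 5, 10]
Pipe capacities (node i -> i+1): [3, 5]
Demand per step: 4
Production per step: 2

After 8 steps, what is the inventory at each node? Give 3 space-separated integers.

Step 1: demand=4,sold=4 ship[1->2]=5 ship[0->1]=3 prod=2 -> inv=[5 3 11]
Step 2: demand=4,sold=4 ship[1->2]=3 ship[0->1]=3 prod=2 -> inv=[4 3 10]
Step 3: demand=4,sold=4 ship[1->2]=3 ship[0->1]=3 prod=2 -> inv=[3 3 9]
Step 4: demand=4,sold=4 ship[1->2]=3 ship[0->1]=3 prod=2 -> inv=[2 3 8]
Step 5: demand=4,sold=4 ship[1->2]=3 ship[0->1]=2 prod=2 -> inv=[2 2 7]
Step 6: demand=4,sold=4 ship[1->2]=2 ship[0->1]=2 prod=2 -> inv=[2 2 5]
Step 7: demand=4,sold=4 ship[1->2]=2 ship[0->1]=2 prod=2 -> inv=[2 2 3]
Step 8: demand=4,sold=3 ship[1->2]=2 ship[0->1]=2 prod=2 -> inv=[2 2 2]

2 2 2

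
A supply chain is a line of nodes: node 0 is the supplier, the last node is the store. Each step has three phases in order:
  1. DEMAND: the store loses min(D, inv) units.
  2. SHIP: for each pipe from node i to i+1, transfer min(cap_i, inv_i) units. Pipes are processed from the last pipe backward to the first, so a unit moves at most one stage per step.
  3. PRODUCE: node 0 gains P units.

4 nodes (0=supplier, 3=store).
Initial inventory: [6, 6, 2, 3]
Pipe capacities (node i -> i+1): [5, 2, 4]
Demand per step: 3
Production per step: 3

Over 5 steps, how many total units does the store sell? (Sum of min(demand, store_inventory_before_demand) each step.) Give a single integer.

Step 1: sold=3 (running total=3) -> [4 9 2 2]
Step 2: sold=2 (running total=5) -> [3 11 2 2]
Step 3: sold=2 (running total=7) -> [3 12 2 2]
Step 4: sold=2 (running total=9) -> [3 13 2 2]
Step 5: sold=2 (running total=11) -> [3 14 2 2]

Answer: 11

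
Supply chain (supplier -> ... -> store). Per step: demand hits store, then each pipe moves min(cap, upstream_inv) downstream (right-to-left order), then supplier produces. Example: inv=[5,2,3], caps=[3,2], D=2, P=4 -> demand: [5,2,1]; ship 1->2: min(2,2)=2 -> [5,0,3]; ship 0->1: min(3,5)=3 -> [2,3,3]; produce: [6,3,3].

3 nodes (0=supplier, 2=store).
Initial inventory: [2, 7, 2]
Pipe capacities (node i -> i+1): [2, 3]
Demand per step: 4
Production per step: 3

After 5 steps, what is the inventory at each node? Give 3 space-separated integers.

Step 1: demand=4,sold=2 ship[1->2]=3 ship[0->1]=2 prod=3 -> inv=[3 6 3]
Step 2: demand=4,sold=3 ship[1->2]=3 ship[0->1]=2 prod=3 -> inv=[4 5 3]
Step 3: demand=4,sold=3 ship[1->2]=3 ship[0->1]=2 prod=3 -> inv=[5 4 3]
Step 4: demand=4,sold=3 ship[1->2]=3 ship[0->1]=2 prod=3 -> inv=[6 3 3]
Step 5: demand=4,sold=3 ship[1->2]=3 ship[0->1]=2 prod=3 -> inv=[7 2 3]

7 2 3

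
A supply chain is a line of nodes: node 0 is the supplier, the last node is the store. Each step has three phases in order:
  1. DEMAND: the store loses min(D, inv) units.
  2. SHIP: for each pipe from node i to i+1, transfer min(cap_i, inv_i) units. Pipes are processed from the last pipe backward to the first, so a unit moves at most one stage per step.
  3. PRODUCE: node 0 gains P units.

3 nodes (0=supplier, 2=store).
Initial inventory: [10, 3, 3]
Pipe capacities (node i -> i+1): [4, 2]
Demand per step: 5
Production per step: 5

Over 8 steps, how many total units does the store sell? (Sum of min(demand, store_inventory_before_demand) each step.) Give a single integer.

Answer: 17

Derivation:
Step 1: sold=3 (running total=3) -> [11 5 2]
Step 2: sold=2 (running total=5) -> [12 7 2]
Step 3: sold=2 (running total=7) -> [13 9 2]
Step 4: sold=2 (running total=9) -> [14 11 2]
Step 5: sold=2 (running total=11) -> [15 13 2]
Step 6: sold=2 (running total=13) -> [16 15 2]
Step 7: sold=2 (running total=15) -> [17 17 2]
Step 8: sold=2 (running total=17) -> [18 19 2]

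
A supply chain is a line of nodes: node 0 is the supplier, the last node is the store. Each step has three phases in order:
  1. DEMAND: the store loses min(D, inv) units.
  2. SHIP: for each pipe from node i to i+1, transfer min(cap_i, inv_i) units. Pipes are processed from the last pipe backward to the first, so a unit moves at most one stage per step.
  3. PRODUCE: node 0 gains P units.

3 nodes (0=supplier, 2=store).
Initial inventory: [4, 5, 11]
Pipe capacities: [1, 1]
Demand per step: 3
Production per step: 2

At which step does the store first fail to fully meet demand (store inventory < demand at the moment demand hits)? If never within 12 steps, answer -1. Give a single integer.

Step 1: demand=3,sold=3 ship[1->2]=1 ship[0->1]=1 prod=2 -> [5 5 9]
Step 2: demand=3,sold=3 ship[1->2]=1 ship[0->1]=1 prod=2 -> [6 5 7]
Step 3: demand=3,sold=3 ship[1->2]=1 ship[0->1]=1 prod=2 -> [7 5 5]
Step 4: demand=3,sold=3 ship[1->2]=1 ship[0->1]=1 prod=2 -> [8 5 3]
Step 5: demand=3,sold=3 ship[1->2]=1 ship[0->1]=1 prod=2 -> [9 5 1]
Step 6: demand=3,sold=1 ship[1->2]=1 ship[0->1]=1 prod=2 -> [10 5 1]
Step 7: demand=3,sold=1 ship[1->2]=1 ship[0->1]=1 prod=2 -> [11 5 1]
Step 8: demand=3,sold=1 ship[1->2]=1 ship[0->1]=1 prod=2 -> [12 5 1]
Step 9: demand=3,sold=1 ship[1->2]=1 ship[0->1]=1 prod=2 -> [13 5 1]
Step 10: demand=3,sold=1 ship[1->2]=1 ship[0->1]=1 prod=2 -> [14 5 1]
Step 11: demand=3,sold=1 ship[1->2]=1 ship[0->1]=1 prod=2 -> [15 5 1]
Step 12: demand=3,sold=1 ship[1->2]=1 ship[0->1]=1 prod=2 -> [16 5 1]
First stockout at step 6

6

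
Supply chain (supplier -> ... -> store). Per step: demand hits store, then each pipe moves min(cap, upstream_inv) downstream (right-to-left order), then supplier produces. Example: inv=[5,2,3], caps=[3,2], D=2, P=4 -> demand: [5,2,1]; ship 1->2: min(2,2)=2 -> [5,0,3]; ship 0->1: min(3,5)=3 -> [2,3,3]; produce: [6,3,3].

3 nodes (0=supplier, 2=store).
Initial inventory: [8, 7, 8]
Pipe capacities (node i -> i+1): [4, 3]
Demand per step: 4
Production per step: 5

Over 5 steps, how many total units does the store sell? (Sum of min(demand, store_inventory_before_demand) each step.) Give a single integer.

Answer: 20

Derivation:
Step 1: sold=4 (running total=4) -> [9 8 7]
Step 2: sold=4 (running total=8) -> [10 9 6]
Step 3: sold=4 (running total=12) -> [11 10 5]
Step 4: sold=4 (running total=16) -> [12 11 4]
Step 5: sold=4 (running total=20) -> [13 12 3]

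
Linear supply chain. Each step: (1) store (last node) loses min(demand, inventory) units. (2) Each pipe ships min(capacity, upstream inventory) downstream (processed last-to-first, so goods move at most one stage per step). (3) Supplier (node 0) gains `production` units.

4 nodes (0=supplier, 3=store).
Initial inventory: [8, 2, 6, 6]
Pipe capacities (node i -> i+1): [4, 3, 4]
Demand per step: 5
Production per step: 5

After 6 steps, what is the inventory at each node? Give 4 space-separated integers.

Step 1: demand=5,sold=5 ship[2->3]=4 ship[1->2]=2 ship[0->1]=4 prod=5 -> inv=[9 4 4 5]
Step 2: demand=5,sold=5 ship[2->3]=4 ship[1->2]=3 ship[0->1]=4 prod=5 -> inv=[10 5 3 4]
Step 3: demand=5,sold=4 ship[2->3]=3 ship[1->2]=3 ship[0->1]=4 prod=5 -> inv=[11 6 3 3]
Step 4: demand=5,sold=3 ship[2->3]=3 ship[1->2]=3 ship[0->1]=4 prod=5 -> inv=[12 7 3 3]
Step 5: demand=5,sold=3 ship[2->3]=3 ship[1->2]=3 ship[0->1]=4 prod=5 -> inv=[13 8 3 3]
Step 6: demand=5,sold=3 ship[2->3]=3 ship[1->2]=3 ship[0->1]=4 prod=5 -> inv=[14 9 3 3]

14 9 3 3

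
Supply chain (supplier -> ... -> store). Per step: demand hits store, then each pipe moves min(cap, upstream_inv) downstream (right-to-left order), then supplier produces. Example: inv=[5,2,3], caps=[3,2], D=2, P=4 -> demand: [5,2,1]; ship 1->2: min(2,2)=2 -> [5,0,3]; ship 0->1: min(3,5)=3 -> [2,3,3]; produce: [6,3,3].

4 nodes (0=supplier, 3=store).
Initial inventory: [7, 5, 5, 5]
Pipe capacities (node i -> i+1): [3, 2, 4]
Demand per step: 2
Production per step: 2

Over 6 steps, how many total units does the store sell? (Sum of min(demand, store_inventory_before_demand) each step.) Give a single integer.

Answer: 12

Derivation:
Step 1: sold=2 (running total=2) -> [6 6 3 7]
Step 2: sold=2 (running total=4) -> [5 7 2 8]
Step 3: sold=2 (running total=6) -> [4 8 2 8]
Step 4: sold=2 (running total=8) -> [3 9 2 8]
Step 5: sold=2 (running total=10) -> [2 10 2 8]
Step 6: sold=2 (running total=12) -> [2 10 2 8]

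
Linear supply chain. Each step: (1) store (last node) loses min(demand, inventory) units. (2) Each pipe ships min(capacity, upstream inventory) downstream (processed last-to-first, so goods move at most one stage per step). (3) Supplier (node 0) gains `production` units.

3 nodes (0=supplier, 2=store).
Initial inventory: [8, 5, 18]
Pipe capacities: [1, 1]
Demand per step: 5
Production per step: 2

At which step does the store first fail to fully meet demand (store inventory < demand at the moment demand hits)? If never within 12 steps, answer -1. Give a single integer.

Step 1: demand=5,sold=5 ship[1->2]=1 ship[0->1]=1 prod=2 -> [9 5 14]
Step 2: demand=5,sold=5 ship[1->2]=1 ship[0->1]=1 prod=2 -> [10 5 10]
Step 3: demand=5,sold=5 ship[1->2]=1 ship[0->1]=1 prod=2 -> [11 5 6]
Step 4: demand=5,sold=5 ship[1->2]=1 ship[0->1]=1 prod=2 -> [12 5 2]
Step 5: demand=5,sold=2 ship[1->2]=1 ship[0->1]=1 prod=2 -> [13 5 1]
Step 6: demand=5,sold=1 ship[1->2]=1 ship[0->1]=1 prod=2 -> [14 5 1]
Step 7: demand=5,sold=1 ship[1->2]=1 ship[0->1]=1 prod=2 -> [15 5 1]
Step 8: demand=5,sold=1 ship[1->2]=1 ship[0->1]=1 prod=2 -> [16 5 1]
Step 9: demand=5,sold=1 ship[1->2]=1 ship[0->1]=1 prod=2 -> [17 5 1]
Step 10: demand=5,sold=1 ship[1->2]=1 ship[0->1]=1 prod=2 -> [18 5 1]
Step 11: demand=5,sold=1 ship[1->2]=1 ship[0->1]=1 prod=2 -> [19 5 1]
Step 12: demand=5,sold=1 ship[1->2]=1 ship[0->1]=1 prod=2 -> [20 5 1]
First stockout at step 5

5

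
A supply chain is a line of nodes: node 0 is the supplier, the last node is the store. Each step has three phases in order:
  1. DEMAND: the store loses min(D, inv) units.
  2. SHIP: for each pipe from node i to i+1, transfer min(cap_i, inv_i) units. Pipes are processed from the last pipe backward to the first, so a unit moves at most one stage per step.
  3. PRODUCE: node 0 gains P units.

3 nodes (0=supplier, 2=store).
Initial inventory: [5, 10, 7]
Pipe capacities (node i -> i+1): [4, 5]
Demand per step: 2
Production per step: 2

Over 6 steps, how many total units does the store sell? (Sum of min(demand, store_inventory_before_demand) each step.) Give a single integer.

Step 1: sold=2 (running total=2) -> [3 9 10]
Step 2: sold=2 (running total=4) -> [2 7 13]
Step 3: sold=2 (running total=6) -> [2 4 16]
Step 4: sold=2 (running total=8) -> [2 2 18]
Step 5: sold=2 (running total=10) -> [2 2 18]
Step 6: sold=2 (running total=12) -> [2 2 18]

Answer: 12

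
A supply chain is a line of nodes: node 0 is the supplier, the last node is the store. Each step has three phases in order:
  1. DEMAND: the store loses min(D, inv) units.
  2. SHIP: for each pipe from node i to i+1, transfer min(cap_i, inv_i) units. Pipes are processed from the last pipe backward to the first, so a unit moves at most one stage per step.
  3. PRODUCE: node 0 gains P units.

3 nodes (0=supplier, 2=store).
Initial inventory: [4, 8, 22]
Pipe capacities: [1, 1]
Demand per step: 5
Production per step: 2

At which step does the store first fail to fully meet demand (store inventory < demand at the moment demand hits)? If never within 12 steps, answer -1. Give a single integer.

Step 1: demand=5,sold=5 ship[1->2]=1 ship[0->1]=1 prod=2 -> [5 8 18]
Step 2: demand=5,sold=5 ship[1->2]=1 ship[0->1]=1 prod=2 -> [6 8 14]
Step 3: demand=5,sold=5 ship[1->2]=1 ship[0->1]=1 prod=2 -> [7 8 10]
Step 4: demand=5,sold=5 ship[1->2]=1 ship[0->1]=1 prod=2 -> [8 8 6]
Step 5: demand=5,sold=5 ship[1->2]=1 ship[0->1]=1 prod=2 -> [9 8 2]
Step 6: demand=5,sold=2 ship[1->2]=1 ship[0->1]=1 prod=2 -> [10 8 1]
Step 7: demand=5,sold=1 ship[1->2]=1 ship[0->1]=1 prod=2 -> [11 8 1]
Step 8: demand=5,sold=1 ship[1->2]=1 ship[0->1]=1 prod=2 -> [12 8 1]
Step 9: demand=5,sold=1 ship[1->2]=1 ship[0->1]=1 prod=2 -> [13 8 1]
Step 10: demand=5,sold=1 ship[1->2]=1 ship[0->1]=1 prod=2 -> [14 8 1]
Step 11: demand=5,sold=1 ship[1->2]=1 ship[0->1]=1 prod=2 -> [15 8 1]
Step 12: demand=5,sold=1 ship[1->2]=1 ship[0->1]=1 prod=2 -> [16 8 1]
First stockout at step 6

6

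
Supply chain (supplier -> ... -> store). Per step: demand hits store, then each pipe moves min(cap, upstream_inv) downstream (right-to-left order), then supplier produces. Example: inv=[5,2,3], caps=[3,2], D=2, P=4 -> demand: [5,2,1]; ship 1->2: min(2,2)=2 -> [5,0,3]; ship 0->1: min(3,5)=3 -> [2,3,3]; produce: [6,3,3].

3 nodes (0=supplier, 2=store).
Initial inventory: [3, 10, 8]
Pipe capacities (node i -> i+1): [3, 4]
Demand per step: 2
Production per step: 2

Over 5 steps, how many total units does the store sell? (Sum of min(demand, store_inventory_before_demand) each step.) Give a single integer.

Answer: 10

Derivation:
Step 1: sold=2 (running total=2) -> [2 9 10]
Step 2: sold=2 (running total=4) -> [2 7 12]
Step 3: sold=2 (running total=6) -> [2 5 14]
Step 4: sold=2 (running total=8) -> [2 3 16]
Step 5: sold=2 (running total=10) -> [2 2 17]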